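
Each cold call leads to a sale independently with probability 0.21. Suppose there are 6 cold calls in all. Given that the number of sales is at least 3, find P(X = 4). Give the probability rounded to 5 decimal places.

0.16321

X ~ Binomial(6, 0.21). Want P(X=4 | X≥3) = P(X=4) / P(X≥3).
P(X=4) = C(6,4)·0.21^4·0.79^2 = 0.0182063
P(X≥3) = 1 − 0.2430875 − 0.3877091 − 0.2576548 = 0.1115487
Ratio = 0.0182063 / 0.1115487 = 0.1632143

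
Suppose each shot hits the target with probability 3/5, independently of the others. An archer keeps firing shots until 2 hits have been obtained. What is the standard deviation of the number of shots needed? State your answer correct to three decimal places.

Y = total shots until the second success; negative binomial with r=2, p=0.60.
SD(Y) = √[r(1−p)/p²] = √(2.22222) = 1.49071

1.491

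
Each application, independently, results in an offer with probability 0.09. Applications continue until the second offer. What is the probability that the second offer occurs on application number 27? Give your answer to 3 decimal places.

0.020

Y = trial on which the second success occurs; negative binomial, r=2, p=0.09.
P(Y=27) = C(26,1) · p^2 · (1−p)^25
= 26 · 0.0081 · 0.094631 = 0.01993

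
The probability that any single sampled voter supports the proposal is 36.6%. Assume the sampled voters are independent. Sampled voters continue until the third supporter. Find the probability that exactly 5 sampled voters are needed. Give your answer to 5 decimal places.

0.11824

Y = trial on which the third success occurs; negative binomial, r=3, p=0.366.
P(Y=5) = C(4,2) · p^3 · (1−p)^2
= 6 · 0.049028 · 0.40196 = 0.1182423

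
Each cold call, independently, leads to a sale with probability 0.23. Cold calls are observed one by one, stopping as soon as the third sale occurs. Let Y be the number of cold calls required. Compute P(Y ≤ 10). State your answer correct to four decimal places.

0.4137

Finishing within 10 cold calls ⇔ at least 3 successes in the first 10. With X ~ Binomial(10, 0.23), P(Y ≤ 10) = 1 − P(X ≤ 2).
  k=0: C(10,0)·0.23^0·0.77^10 = 0.073267
  k=1: C(10,1)·0.23^1·0.77^9 = 0.218849
  k=2: C(10,2)·0.23^2·0.77^8 = 0.294167
1 − 0.586283 = 0.413717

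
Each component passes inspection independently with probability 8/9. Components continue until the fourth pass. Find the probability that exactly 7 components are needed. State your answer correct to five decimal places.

0.01713

Y = trial on which the fourth success occurs; negative binomial, r=4, p=0.888889.
P(Y=7) = C(6,3) · p^4 · (1−p)^3
= 20 · 0.6243 · 0.0013717 = 0.0171274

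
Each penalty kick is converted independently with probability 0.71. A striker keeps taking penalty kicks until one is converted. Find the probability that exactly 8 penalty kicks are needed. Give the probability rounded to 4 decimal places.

Geometric (trials to first success), p = 0.71.
P(Y = 8) = (1−p)^7 · p = 0.0001725 · 0.71 = 0.000122

0.0001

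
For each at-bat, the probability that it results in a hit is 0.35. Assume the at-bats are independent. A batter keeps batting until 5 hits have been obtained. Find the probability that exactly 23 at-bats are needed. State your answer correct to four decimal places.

Y = trial on which the fifth success occurs; negative binomial, r=5, p=0.35.
P(Y=23) = C(22,4) · p^5 · (1−p)^18
= 7315 · 0.0052522 · 0.00042898 = 0.016481

0.0165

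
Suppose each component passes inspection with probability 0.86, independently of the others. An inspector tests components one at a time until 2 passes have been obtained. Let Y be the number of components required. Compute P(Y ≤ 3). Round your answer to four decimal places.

0.9467

Finishing within 3 components ⇔ at least 2 successes in the first 3. With X ~ Binomial(3, 0.86), P(Y ≤ 3) = 1 − P(X ≤ 1).
  k=0: C(3,0)·0.86^0·0.14^3 = 0.002744
  k=1: C(3,1)·0.86^1·0.14^2 = 0.050568
1 − 0.053312 = 0.946688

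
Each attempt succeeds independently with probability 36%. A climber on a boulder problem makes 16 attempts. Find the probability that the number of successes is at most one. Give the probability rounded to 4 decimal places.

X ~ Binomial(16, 0.36); P(X ≤ 1) = Σ C(16,k) p^k (1−p)^(16−k) over k:
  k=0: C(16,0)·0.36^0·0.64^16 = 0.000792
  k=1: C(16,1)·0.36^1·0.64^15 = 0.007131
Total = 0.007923

0.0079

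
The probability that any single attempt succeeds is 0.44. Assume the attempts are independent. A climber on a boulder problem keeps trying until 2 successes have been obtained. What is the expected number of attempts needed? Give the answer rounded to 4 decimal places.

Y = total attempts until the second success; negative binomial with r=2, p=0.44.
E[Y] = r / p = 2 / 0.44 = 4.545455

4.5455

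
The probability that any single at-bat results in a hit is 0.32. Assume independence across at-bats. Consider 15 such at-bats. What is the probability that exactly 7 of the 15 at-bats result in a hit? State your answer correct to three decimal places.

X ~ Binomial(n=15, p=0.32).
P(X=7) = C(15,7) · p^7 · (1−p)^8
= 6435 · 0.0003436 · 0.045716 = 0.10108

0.101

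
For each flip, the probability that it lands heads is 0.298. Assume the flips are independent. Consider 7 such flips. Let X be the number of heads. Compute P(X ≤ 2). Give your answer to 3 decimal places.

X ~ Binomial(7, 0.298); P(X ≤ 2) = Σ C(7,k) p^k (1−p)^(7−k) over k:
  k=0: C(7,0)·0.298^0·0.702^7 = 0.08402
  k=1: C(7,1)·0.298^1·0.702^6 = 0.24965
  k=2: C(7,2)·0.298^2·0.702^5 = 0.31793
Total = 0.65160

0.652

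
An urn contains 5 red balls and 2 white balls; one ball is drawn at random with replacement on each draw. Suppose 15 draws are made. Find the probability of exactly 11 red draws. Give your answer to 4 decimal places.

X ~ Binomial(n=15, p=0.714286).
P(X=11) = C(15,11) · p^11 · (1−p)^4
= 1365 · 0.024694 · 0.0066639 = 0.224622

0.2246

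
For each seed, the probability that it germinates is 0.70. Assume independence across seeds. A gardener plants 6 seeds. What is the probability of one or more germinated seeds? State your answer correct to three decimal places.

P(at least one) = 1 − P(none) = 1 − (1 − 0.70)^6
= 1 − 0.00073 = 0.99927

0.999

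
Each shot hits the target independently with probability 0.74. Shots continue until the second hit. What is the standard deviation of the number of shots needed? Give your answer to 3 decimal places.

0.974

Y = total shots until the second success; negative binomial with r=2, p=0.74.
SD(Y) = √[r(1−p)/p²] = √(0.94960) = 0.97447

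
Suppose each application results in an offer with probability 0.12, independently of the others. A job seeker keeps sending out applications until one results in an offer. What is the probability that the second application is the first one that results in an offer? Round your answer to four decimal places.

Geometric (trials to first success), p = 0.12.
P(Y = 2) = (1−p)^1 · p = 0.88 · 0.12 = 0.105600

0.1056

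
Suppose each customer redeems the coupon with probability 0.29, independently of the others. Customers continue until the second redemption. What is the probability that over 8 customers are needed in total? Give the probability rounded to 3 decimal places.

Needing more than 8 customers ⇔ fewer than 2 successes in the first 8. With X ~ Binomial(8, 0.29), P(Y > 8) = P(X ≤ 1).
  k=0: C(8,0)·0.29^0·0.71^8 = 0.06458
  k=1: C(8,1)·0.29^1·0.71^7 = 0.21101
P(X ≤ 1) = 0.27558

0.276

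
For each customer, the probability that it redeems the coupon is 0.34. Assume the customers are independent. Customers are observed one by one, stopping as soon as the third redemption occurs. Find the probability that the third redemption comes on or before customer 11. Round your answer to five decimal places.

0.77991

Finishing within 11 customers ⇔ at least 3 successes in the first 11. With X ~ Binomial(11, 0.34), P(Y ≤ 11) = 1 − P(X ≤ 2).
  k=0: C(11,0)·0.34^0·0.66^11 = 0.0103510
  k=1: C(11,1)·0.34^1·0.66^10 = 0.0586558
  k=2: C(11,2)·0.34^2·0.66^9 = 0.1510831
1 − 0.2200899 = 0.7799101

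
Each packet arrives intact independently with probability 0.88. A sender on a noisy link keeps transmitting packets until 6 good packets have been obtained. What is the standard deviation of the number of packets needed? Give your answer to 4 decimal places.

Y = total packets until the sixth success; negative binomial with r=6, p=0.88.
SD(Y) = √[r(1−p)/p²] = √(0.929752) = 0.964237

0.9642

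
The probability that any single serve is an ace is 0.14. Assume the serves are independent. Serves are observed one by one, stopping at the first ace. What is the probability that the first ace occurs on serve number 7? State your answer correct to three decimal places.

0.057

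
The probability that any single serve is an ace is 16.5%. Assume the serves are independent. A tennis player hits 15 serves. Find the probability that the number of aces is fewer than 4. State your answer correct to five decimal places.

0.77413

X ~ Binomial(15, 0.165); P(X ≤ 3) = Σ C(15,k) p^k (1−p)^(15−k) over k:
  k=0: C(15,0)·0.165^0·0.835^15 = 0.0668801
  k=1: C(15,1)·0.165^1·0.835^14 = 0.1982375
  k=2: C(15,2)·0.165^2·0.835^13 = 0.2742088
  k=3: C(15,3)·0.165^3·0.835^12 = 0.2348015
Total = 0.7741280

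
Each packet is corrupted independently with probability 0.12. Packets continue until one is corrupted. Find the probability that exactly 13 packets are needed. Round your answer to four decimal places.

Geometric (trials to first success), p = 0.12.
P(Y = 13) = (1−p)^12 · p = 0.21567 · 0.12 = 0.025881

0.0259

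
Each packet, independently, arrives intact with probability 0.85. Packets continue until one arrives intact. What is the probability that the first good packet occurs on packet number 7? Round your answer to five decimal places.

Geometric (trials to first success), p = 0.85.
P(Y = 7) = (1−p)^6 · p = 1.1391e-05 · 0.85 = 0.0000097

0.00001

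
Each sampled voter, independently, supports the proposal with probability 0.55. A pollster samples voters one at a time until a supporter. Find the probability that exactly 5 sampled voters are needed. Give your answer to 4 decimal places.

Geometric (trials to first success), p = 0.55.
P(Y = 5) = (1−p)^4 · p = 0.041006 · 0.55 = 0.022553

0.0226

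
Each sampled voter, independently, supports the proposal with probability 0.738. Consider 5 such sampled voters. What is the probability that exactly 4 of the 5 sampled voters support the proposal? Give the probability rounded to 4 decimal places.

0.3886

X ~ Binomial(n=5, p=0.738).
P(X=4) = C(5,4) · p^4 · (1−p)^1
= 5 · 0.29664 · 0.262 = 0.388595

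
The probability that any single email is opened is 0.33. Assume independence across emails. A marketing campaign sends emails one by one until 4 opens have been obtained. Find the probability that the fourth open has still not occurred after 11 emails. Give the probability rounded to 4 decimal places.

Needing more than 11 emails ⇔ fewer than 4 successes in the first 11. With X ~ Binomial(11, 0.33), P(Y > 11) = P(X ≤ 3).
  k=0: C(11,0)·0.33^0·0.67^11 = 0.012213
  k=1: C(11,1)·0.33^1·0.67^10 = 0.066169
  k=2: C(11,2)·0.33^2·0.67^9 = 0.162954
  k=3: C(11,3)·0.33^3·0.67^8 = 0.240782
P(X ≤ 3) = 0.482118

0.4821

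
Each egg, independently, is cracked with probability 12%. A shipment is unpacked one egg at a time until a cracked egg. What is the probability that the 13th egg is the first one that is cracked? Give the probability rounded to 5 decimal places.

0.02588

Geometric (trials to first success), p = 0.12.
P(Y = 13) = (1−p)^12 · p = 0.21567 · 0.12 = 0.0258805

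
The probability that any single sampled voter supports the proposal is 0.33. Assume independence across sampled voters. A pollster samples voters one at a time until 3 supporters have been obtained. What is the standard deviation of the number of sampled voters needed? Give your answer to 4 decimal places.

4.2962

Y = total sampled voters until the third success; negative binomial with r=3, p=0.33.
SD(Y) = √[r(1−p)/p²] = √(18.457300) = 4.296196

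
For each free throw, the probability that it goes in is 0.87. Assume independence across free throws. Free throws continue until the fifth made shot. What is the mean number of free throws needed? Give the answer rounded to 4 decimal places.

Y = total free throws until the fifth success; negative binomial with r=5, p=0.87.
E[Y] = r / p = 5 / 0.87 = 5.747126

5.7471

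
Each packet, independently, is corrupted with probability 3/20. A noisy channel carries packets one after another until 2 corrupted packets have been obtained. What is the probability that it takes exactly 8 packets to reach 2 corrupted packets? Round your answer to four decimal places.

0.0594

Y = trial on which the second success occurs; negative binomial, r=2, p=0.15.
P(Y=8) = C(7,1) · p^2 · (1−p)^6
= 7 · 0.0225 · 0.37715 = 0.059401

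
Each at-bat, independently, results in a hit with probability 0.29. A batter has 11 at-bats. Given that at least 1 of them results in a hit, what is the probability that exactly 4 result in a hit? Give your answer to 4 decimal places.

0.2173

X ~ Binomial(11, 0.29). Want P(X=4 | X≥1) = P(X=4) / P(X≥1).
P(X=4) = C(11,4)·0.29^4·0.71^7 = 0.212283
P(X≥1) = 1 − 0.023112 = 0.976888
Ratio = 0.212283 / 0.976888 = 0.217305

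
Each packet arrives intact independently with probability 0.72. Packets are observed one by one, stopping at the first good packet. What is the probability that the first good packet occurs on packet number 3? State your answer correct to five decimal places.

0.05645

Geometric (trials to first success), p = 0.72.
P(Y = 3) = (1−p)^2 · p = 0.0784 · 0.72 = 0.0564480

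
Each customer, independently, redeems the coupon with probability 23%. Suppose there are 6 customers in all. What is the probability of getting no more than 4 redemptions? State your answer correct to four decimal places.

0.9969

X ~ Binomial(6, 0.23); P(X ≤ 4) = Σ C(6,k) p^k (1−p)^(6−k) over k:
  k=0: C(6,0)·0.23^0·0.77^6 = 0.208422
  k=1: C(6,1)·0.23^1·0.77^5 = 0.373536
  k=2: C(6,2)·0.23^2·0.77^4 = 0.278939
  k=3: C(6,3)·0.23^3·0.77^3 = 0.111093
  k=4: C(6,4)·0.23^4·0.77^2 = 0.024888
Total = 0.996878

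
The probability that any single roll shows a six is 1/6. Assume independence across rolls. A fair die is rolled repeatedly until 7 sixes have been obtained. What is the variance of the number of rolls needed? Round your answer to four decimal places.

210.0000

Y = total rolls until the seventh success; negative binomial with r=7, p=0.166667.
Var(Y) = r(1−p)/p² = 7·0.833333 / 0.166667² = 210.000000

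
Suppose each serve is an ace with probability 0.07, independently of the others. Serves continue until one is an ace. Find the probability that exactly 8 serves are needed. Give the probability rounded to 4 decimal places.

Geometric (trials to first success), p = 0.07.
P(Y = 8) = (1−p)^7 · p = 0.6017 · 0.07 = 0.042119

0.0421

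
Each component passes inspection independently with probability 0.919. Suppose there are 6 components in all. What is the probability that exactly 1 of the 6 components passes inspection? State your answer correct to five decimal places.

X ~ Binomial(n=6, p=0.919).
P(X=1) = C(6,1) · p^1 · (1−p)^5
= 6 · 0.919 · 3.4868e-06 = 0.0000192

0.00002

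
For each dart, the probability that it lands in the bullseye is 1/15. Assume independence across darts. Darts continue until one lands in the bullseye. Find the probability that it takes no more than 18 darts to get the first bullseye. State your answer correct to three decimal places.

Y = number of darts to the first success; geometric, p = 0.066667.
P(Y ≤ 18) = 1 − (1−p)^18 = 1 − 0.28884 = 0.71116

0.711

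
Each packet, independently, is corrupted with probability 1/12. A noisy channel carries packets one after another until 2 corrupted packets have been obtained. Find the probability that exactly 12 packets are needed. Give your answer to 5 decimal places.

Y = trial on which the second success occurs; negative binomial, r=2, p=0.083333.
P(Y=12) = C(11,1) · p^2 · (1−p)^10
= 11 · 0.0069444 · 0.4189 = 0.0319996

0.03200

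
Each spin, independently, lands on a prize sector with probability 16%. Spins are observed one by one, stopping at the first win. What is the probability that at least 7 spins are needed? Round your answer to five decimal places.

0.35130

Y = number of spins to the first success; geometric, p = 0.16.
P(Y > 6) = P(first 6 all fail) = (1−p)^6 = 0.3512980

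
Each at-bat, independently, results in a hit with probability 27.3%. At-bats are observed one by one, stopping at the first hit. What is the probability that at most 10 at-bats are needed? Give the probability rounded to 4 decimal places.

0.9588

Y = number of at-bats to the first success; geometric, p = 0.273.
P(Y ≤ 10) = 1 − (1−p)^10 = 1 − 0.041242 = 0.958758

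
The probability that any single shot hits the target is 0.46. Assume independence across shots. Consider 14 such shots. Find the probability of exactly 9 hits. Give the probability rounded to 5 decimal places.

0.08477

X ~ Binomial(n=14, p=0.46).
P(X=9) = C(14,9) · p^9 · (1−p)^5
= 2002 · 0.00092219 · 0.045917 = 0.0847722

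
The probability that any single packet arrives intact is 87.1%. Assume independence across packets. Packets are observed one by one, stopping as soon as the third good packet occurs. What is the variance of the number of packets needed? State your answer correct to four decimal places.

Y = total packets until the third success; negative binomial with r=3, p=0.871.
Var(Y) = r(1−p)/p² = 3·0.129 / 0.871² = 0.510123

0.5101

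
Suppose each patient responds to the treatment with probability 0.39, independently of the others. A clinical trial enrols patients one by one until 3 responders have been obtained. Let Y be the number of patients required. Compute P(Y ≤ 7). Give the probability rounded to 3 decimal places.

Finishing within 7 patients ⇔ at least 3 successes in the first 7. With X ~ Binomial(7, 0.39), P(Y ≤ 7) = 1 − P(X ≤ 2).
  k=0: C(7,0)·0.39^0·0.61^7 = 0.03143
  k=1: C(7,1)·0.39^1·0.61^6 = 0.14065
  k=2: C(7,2)·0.39^2·0.61^5 = 0.26977
1 − 0.44185 = 0.55815

0.558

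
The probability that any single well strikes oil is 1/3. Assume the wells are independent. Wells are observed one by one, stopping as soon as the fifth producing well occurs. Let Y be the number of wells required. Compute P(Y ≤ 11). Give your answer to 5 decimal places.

Finishing within 11 wells ⇔ at least 5 successes in the first 11. With X ~ Binomial(11, 0.333333), P(Y ≤ 11) = 1 − P(X ≤ 4).
  k=0: C(11,0)·0.333333^0·0.666667^11 = 0.0115610
  k=1: C(11,1)·0.333333^1·0.666667^10 = 0.0635856
  k=2: C(11,2)·0.333333^2·0.666667^9 = 0.1589640
  k=3: C(11,3)·0.333333^3·0.666667^8 = 0.2384460
  k=4: C(11,4)·0.333333^4·0.666667^7 = 0.2384460
1 − 0.7110027 = 0.2889973

0.28900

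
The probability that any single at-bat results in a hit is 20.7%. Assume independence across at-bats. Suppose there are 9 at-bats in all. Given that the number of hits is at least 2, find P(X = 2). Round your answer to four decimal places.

X ~ Binomial(9, 0.207). Want P(X=2 | X≥2) = P(X=2) / P(X≥2).
P(X=2) = C(9,2)·0.207^2·0.793^7 = 0.304197
P(X≥2) = 1 − 0.124011 − 0.291339 = 0.584651
Ratio = 0.304197 / 0.584651 = 0.520306

0.5203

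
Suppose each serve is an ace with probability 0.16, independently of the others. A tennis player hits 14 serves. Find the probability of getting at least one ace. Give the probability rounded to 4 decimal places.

0.9129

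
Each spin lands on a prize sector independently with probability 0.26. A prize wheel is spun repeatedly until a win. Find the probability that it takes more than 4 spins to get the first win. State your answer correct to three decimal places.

Y = number of spins to the first success; geometric, p = 0.26.
P(Y > 4) = P(first 4 all fail) = (1−p)^4 = 0.29987

0.300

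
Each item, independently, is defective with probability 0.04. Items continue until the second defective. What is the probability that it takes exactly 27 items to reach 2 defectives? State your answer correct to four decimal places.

0.0150

Y = trial on which the second success occurs; negative binomial, r=2, p=0.04.
P(Y=27) = C(26,1) · p^2 · (1−p)^25
= 26 · 0.0016 · 0.3604 = 0.014993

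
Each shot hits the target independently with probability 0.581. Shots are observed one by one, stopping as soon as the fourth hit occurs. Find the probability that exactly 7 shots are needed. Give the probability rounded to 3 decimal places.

0.168

Y = trial on which the fourth success occurs; negative binomial, r=4, p=0.581.
P(Y=7) = C(6,3) · p^4 · (1−p)^3
= 20 · 0.11395 · 0.07356 = 0.16764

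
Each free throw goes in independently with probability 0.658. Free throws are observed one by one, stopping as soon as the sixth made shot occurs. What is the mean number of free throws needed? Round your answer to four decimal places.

Y = total free throws until the sixth success; negative binomial with r=6, p=0.658.
E[Y] = r / p = 6 / 0.658 = 9.118541

9.1185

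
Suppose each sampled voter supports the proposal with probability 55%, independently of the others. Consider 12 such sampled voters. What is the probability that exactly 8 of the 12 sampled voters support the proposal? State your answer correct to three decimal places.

0.170

X ~ Binomial(n=12, p=0.55).
P(X=8) = C(12,8) · p^8 · (1−p)^4
= 495 · 0.0083734 · 0.041006 = 0.16996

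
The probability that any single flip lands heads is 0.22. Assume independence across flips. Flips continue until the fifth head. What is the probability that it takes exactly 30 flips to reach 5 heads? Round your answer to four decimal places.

0.0246

Y = trial on which the fifth success occurs; negative binomial, r=5, p=0.22.
P(Y=30) = C(29,4) · p^5 · (1−p)^25
= 23751 · 0.00051536 · 0.0020062 = 0.024556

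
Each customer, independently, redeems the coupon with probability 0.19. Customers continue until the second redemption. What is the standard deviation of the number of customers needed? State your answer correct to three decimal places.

6.699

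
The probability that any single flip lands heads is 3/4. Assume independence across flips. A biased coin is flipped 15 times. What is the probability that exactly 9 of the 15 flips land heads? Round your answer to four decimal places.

X ~ Binomial(n=15, p=0.75).
P(X=9) = C(15,9) · p^9 · (1−p)^6
= 5005 · 0.075085 · 0.00024414 = 0.091748

0.0917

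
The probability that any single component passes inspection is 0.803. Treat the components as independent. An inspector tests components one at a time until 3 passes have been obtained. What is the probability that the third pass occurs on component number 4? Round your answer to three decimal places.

Y = trial on which the third success occurs; negative binomial, r=3, p=0.803.
P(Y=4) = C(3,2) · p^3 · (1−p)^1
= 3 · 0.51778 · 0.197 = 0.30601

0.306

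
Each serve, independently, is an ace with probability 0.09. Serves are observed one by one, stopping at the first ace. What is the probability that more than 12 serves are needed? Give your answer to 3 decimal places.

Y = number of serves to the first success; geometric, p = 0.09.
P(Y > 12) = P(first 12 all fail) = (1−p)^12 = 0.32248

0.322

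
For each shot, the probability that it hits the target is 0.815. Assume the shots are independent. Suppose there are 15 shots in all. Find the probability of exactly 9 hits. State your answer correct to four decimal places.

X ~ Binomial(n=15, p=0.815).
P(X=9) = C(15,9) · p^9 · (1−p)^6
= 5005 · 0.15864 · 4.0089e-05 = 0.031831

0.0318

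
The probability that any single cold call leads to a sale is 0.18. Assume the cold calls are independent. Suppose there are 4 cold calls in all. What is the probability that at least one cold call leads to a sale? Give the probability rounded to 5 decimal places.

0.54788

P(at least one) = 1 − P(none) = 1 − (1 − 0.18)^4
= 1 − 0.4521218 = 0.5478782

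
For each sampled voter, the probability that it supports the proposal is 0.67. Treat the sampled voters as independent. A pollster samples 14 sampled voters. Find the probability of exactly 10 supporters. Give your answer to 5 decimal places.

0.21639

X ~ Binomial(n=14, p=0.67).
P(X=10) = C(14,10) · p^10 · (1−p)^4
= 1001 · 0.018228 · 0.011859 = 0.2163903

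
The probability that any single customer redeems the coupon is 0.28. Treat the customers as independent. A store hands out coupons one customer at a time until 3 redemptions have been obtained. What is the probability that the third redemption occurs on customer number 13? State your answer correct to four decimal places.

0.0542

Y = trial on which the third success occurs; negative binomial, r=3, p=0.28.
P(Y=13) = C(12,2) · p^3 · (1−p)^10
= 66 · 0.021952 · 0.037439 = 0.054243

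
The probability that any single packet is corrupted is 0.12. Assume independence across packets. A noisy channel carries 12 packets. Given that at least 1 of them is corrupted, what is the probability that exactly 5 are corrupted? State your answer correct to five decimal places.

0.01027

X ~ Binomial(12, 0.12). Want P(X=5 | X≥1) = P(X=5) / P(X≥1).
P(X=5) = C(12,5)·0.12^5·0.88^7 = 0.0080540
P(X≥1) = 1 − 0.2156712 = 0.7843288
Ratio = 0.0080540 / 0.7843288 = 0.0102686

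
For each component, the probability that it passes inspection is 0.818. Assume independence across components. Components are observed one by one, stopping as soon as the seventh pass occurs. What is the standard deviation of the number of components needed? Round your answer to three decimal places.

1.380

Y = total components until the seventh success; negative binomial with r=7, p=0.818.
SD(Y) = √[r(1−p)/p²] = √(1.90398) = 1.37985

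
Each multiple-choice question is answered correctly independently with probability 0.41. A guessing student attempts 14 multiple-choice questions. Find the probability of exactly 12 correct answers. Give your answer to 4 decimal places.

0.0007

X ~ Binomial(n=14, p=0.41).
P(X=12) = C(14,12) · p^12 · (1−p)^2
= 91 · 2.2563e-05 · 0.3481 = 0.000715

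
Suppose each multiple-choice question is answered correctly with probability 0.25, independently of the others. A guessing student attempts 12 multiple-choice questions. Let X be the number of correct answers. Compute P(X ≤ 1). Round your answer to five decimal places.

0.15838

X ~ Binomial(12, 0.25); P(X ≤ 1) = Σ C(12,k) p^k (1−p)^(12−k) over k:
  k=0: C(12,0)·0.25^0·0.75^12 = 0.0316764
  k=1: C(12,1)·0.25^1·0.75^11 = 0.1267054
Total = 0.1583818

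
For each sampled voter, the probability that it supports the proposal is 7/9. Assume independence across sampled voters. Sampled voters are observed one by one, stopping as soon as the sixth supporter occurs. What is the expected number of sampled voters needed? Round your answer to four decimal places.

Y = total sampled voters until the sixth success; negative binomial with r=6, p=0.777778.
E[Y] = r / p = 6 / 0.777778 = 7.714286

7.7143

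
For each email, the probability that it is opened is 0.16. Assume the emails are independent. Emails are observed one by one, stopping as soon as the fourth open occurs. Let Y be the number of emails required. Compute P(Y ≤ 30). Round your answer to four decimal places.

0.7295

Finishing within 30 emails ⇔ at least 4 successes in the first 30. With X ~ Binomial(30, 0.16), P(Y ≤ 30) = 1 − P(X ≤ 3).
  k=0: C(30,0)·0.16^0·0.84^30 = 0.005350
  k=1: C(30,1)·0.16^1·0.84^29 = 0.030573
  k=2: C(30,2)·0.16^2·0.84^28 = 0.084440
  k=3: C(30,3)·0.16^3·0.84^27 = 0.150116
1 − 0.270480 = 0.729520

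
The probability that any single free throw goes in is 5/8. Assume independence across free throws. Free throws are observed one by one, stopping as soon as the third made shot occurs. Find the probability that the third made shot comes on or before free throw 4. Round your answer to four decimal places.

0.5188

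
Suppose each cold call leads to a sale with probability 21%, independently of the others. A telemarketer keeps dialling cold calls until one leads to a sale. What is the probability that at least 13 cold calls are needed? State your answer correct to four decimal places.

Y = number of cold calls to the first success; geometric, p = 0.21.
P(Y > 12) = P(first 12 all fail) = (1−p)^12 = 0.059092

0.0591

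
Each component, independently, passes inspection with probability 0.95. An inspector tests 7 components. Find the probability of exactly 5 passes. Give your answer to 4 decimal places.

0.0406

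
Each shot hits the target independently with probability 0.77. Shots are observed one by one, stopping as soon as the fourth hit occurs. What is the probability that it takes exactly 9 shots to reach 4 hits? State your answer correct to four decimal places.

Y = trial on which the fourth success occurs; negative binomial, r=4, p=0.77.
P(Y=9) = C(8,3) · p^4 · (1−p)^5
= 56 · 0.35153 · 0.00064363 = 0.012670

0.0127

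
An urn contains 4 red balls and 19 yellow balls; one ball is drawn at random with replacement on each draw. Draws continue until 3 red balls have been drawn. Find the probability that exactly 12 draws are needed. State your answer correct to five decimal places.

Y = trial on which the third success occurs; negative binomial, r=3, p=0.173913.
P(Y=12) = C(11,2) · p^3 · (1−p)^9
= 55 · 0.0052601 · 0.17916 = 0.0518312

0.05183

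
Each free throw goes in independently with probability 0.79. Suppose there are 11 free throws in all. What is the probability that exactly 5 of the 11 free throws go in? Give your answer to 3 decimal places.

X ~ Binomial(n=11, p=0.79).
P(X=5) = C(11,5) · p^5 · (1−p)^6
= 462 · 0.30771 · 8.5766e-05 = 0.01219

0.012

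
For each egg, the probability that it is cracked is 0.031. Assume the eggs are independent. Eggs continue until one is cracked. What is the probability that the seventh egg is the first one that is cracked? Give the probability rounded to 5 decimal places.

Geometric (trials to first success), p = 0.031.
P(Y = 7) = (1−p)^6 · p = 0.82783 · 0.031 = 0.0256628

0.02566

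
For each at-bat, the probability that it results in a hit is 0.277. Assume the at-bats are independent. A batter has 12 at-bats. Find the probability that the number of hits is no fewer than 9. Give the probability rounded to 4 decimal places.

X ~ Binomial(12, 0.277); P(X ≥ 9) = Σ C(12,k) p^k (1−p)^(12−k) over k:
  k=9: C(12,9)·0.277^9·0.723^3 = 0.000798
  k=10: C(12,10)·0.277^10·0.723^2 = 0.000092
  k=11: C(12,11)·0.277^11·0.723^1 = 0.000006
  k=12: C(12,12)·0.277^12·0.723^0 = 0.000000
Total = 0.000897

0.0009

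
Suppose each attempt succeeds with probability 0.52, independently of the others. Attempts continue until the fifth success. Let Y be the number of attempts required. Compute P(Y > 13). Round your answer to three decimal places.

0.104

Needing more than 13 attempts ⇔ fewer than 5 successes in the first 13. With X ~ Binomial(13, 0.52), P(Y > 13) = P(X ≤ 4).
  k=0: C(13,0)·0.52^0·0.48^13 = 0.00007
  k=1: C(13,1)·0.52^1·0.48^12 = 0.00101
  k=2: C(13,2)·0.52^2·0.48^11 = 0.00657
  k=3: C(13,3)·0.52^3·0.48^10 = 0.02611
  k=4: C(13,4)·0.52^4·0.48^9 = 0.07071
P(X ≤ 4) = 0.10448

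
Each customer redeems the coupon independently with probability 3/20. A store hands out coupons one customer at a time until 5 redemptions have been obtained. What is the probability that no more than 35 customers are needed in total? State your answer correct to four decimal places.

0.6193

Finishing within 35 customers ⇔ at least 5 successes in the first 35. With X ~ Binomial(35, 0.15), P(Y ≤ 35) = 1 − P(X ≤ 4).
  k=0: C(35,0)·0.15^0·0.85^35 = 0.003386
  k=1: C(35,1)·0.15^1·0.85^34 = 0.020912
  k=2: C(35,2)·0.15^2·0.85^33 = 0.062737
  k=3: C(35,3)·0.15^3·0.85^32 = 0.121784
  k=4: C(35,4)·0.15^4·0.85^31 = 0.171930
1 − 0.380749 = 0.619251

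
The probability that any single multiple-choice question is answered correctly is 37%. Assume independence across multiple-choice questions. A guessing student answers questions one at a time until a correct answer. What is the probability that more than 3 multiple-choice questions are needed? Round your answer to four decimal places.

Y = number of multiple-choice questions to the first success; geometric, p = 0.37.
P(Y > 3) = P(first 3 all fail) = (1−p)^3 = 0.250047

0.2500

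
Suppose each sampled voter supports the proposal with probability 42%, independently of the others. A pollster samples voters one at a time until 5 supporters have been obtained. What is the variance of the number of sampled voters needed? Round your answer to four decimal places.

Y = total sampled voters until the fifth success; negative binomial with r=5, p=0.42.
Var(Y) = r(1−p)/p² = 5·0.58 / 0.42² = 16.439909

16.4399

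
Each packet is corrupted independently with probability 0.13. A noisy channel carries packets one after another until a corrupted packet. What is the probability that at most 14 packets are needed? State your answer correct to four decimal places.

0.8577

Y = number of packets to the first success; geometric, p = 0.13.
P(Y ≤ 14) = 1 − (1−p)^14 = 1 − 0.142321 = 0.857679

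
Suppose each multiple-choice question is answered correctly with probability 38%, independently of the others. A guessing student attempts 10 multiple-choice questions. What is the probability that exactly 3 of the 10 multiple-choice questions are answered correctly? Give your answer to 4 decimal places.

0.2319

X ~ Binomial(n=10, p=0.38).
P(X=3) = C(10,3) · p^3 · (1−p)^7
= 120 · 0.054872 · 0.035216 = 0.231886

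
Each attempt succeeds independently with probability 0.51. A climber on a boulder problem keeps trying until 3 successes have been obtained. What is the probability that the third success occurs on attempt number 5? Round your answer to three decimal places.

0.191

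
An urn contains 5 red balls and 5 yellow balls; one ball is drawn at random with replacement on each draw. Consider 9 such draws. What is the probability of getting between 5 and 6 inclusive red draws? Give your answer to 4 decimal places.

0.4102

X ~ Binomial(9, 0.50); P(5 ≤ X ≤ 6) = Σ C(9,k) p^k (1−p)^(9−k) over k:
  k=5: C(9,5)·0.50^5·0.50^4 = 0.246094
  k=6: C(9,6)·0.50^6·0.50^3 = 0.164062
Total = 0.410156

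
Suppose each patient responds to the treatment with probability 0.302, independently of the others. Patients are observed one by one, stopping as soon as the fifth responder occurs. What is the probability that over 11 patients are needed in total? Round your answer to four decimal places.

0.7853

Needing more than 11 patients ⇔ fewer than 5 successes in the first 11. With X ~ Binomial(11, 0.302), P(Y > 11) = P(X ≤ 4).
  k=0: C(11,0)·0.302^0·0.698^11 = 0.019161
  k=1: C(11,1)·0.302^1·0.698^10 = 0.091191
  k=2: C(11,2)·0.302^2·0.698^9 = 0.197277
  k=3: C(11,3)·0.302^3·0.698^8 = 0.256064
  k=4: C(11,4)·0.302^4·0.698^7 = 0.221580
P(X ≤ 4) = 0.785272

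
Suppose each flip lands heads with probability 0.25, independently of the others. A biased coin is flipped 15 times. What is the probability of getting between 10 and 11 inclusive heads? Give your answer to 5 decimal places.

X ~ Binomial(15, 0.25); P(10 ≤ X ≤ 11) = Σ C(15,k) p^k (1−p)^(15−k) over k:
  k=10: C(15,10)·0.25^10·0.75^5 = 0.0006796
  k=11: C(15,11)·0.25^11·0.75^4 = 0.0001030
Total = 0.0007826

0.00078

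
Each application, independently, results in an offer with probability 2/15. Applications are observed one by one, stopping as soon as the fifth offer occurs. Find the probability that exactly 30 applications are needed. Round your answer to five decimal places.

0.02797

Y = trial on which the fifth success occurs; negative binomial, r=5, p=0.133333.
P(Y=30) = C(29,4) · p^5 · (1−p)^25
= 23751 · 4.214e-05 · 0.027945 = 0.0279691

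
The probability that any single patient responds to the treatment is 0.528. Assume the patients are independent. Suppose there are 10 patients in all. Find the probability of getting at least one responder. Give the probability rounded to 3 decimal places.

P(at least one) = 1 − P(none) = 1 − (1 − 0.528)^10
= 1 − 0.00055 = 0.99945

0.999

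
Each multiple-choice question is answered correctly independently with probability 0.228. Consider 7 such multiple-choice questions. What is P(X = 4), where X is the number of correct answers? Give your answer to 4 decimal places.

0.0435

X ~ Binomial(n=7, p=0.228).
P(X=4) = C(7,4) · p^4 · (1−p)^3
= 35 · 0.0027023 · 0.4601 = 0.043517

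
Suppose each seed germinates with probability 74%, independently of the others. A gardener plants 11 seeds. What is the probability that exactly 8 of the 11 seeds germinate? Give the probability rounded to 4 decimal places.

0.2608

X ~ Binomial(n=11, p=0.74).
P(X=8) = C(11,8) · p^8 · (1−p)^3
= 165 · 0.089919 · 0.017576 = 0.260770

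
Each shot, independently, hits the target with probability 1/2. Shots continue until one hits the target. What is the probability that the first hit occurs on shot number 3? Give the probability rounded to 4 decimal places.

0.1250

Geometric (trials to first success), p = 0.50.
P(Y = 3) = (1−p)^2 · p = 0.25 · 0.50 = 0.125000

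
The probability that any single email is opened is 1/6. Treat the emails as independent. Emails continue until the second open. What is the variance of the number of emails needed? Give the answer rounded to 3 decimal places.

60.000

Y = total emails until the second success; negative binomial with r=2, p=0.166667.
Var(Y) = r(1−p)/p² = 2·0.833333 / 0.166667² = 60.00000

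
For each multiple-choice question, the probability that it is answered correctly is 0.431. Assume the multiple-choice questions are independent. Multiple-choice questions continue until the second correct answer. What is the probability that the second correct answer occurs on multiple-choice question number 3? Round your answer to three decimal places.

0.211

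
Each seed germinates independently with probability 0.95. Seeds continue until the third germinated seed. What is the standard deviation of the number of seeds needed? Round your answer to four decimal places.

0.4077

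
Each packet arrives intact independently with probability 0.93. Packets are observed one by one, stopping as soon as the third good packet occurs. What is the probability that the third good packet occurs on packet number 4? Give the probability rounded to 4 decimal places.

Y = trial on which the third success occurs; negative binomial, r=3, p=0.93.
P(Y=4) = C(3,2) · p^3 · (1−p)^1
= 3 · 0.80436 · 0.07 = 0.168915

0.1689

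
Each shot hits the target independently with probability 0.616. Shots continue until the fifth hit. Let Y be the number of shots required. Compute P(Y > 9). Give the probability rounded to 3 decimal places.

Needing more than 9 shots ⇔ fewer than 5 successes in the first 9. With X ~ Binomial(9, 0.616), P(Y > 9) = P(X ≤ 4).
  k=0: C(9,0)·0.616^0·0.384^9 = 0.00018
  k=1: C(9,1)·0.616^1·0.384^8 = 0.00262
  k=2: C(9,2)·0.616^2·0.384^7 = 0.01682
  k=3: C(9,3)·0.616^3·0.384^6 = 0.06295
  k=4: C(9,4)·0.616^4·0.384^5 = 0.15148
P(X ≤ 4) = 0.23405

0.234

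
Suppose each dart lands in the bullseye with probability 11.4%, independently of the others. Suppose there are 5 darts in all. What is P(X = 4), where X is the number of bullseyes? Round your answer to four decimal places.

0.0007

X ~ Binomial(n=5, p=0.114).
P(X=4) = C(5,4) · p^4 · (1−p)^1
= 5 · 0.0001689 · 0.886 = 0.000748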